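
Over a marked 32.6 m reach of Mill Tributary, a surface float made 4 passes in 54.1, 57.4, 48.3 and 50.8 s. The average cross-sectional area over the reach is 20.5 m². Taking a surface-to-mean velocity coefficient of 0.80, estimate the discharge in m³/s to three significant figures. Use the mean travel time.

10.2 m³/s

t̄ = (54.1 + 57.4 + 48.3 + 50.8) / 4 = 52.65 s
v_surface = L / t̄ = 32.6 / 52.65 = 0.6192 m/s
v_mean = 0.80 × 0.6192 = 0.4953 m/s
Q = A × v_mean = 20.5 × 0.4953 = 10.15 m³/s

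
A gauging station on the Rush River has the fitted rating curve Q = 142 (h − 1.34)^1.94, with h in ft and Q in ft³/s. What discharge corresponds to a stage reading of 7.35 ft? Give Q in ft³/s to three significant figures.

4610 ft³/s

Q = 142 × (7.35 − 1.34)^1.94 = 142 × 6.01^1.94 = 4606 ft³/s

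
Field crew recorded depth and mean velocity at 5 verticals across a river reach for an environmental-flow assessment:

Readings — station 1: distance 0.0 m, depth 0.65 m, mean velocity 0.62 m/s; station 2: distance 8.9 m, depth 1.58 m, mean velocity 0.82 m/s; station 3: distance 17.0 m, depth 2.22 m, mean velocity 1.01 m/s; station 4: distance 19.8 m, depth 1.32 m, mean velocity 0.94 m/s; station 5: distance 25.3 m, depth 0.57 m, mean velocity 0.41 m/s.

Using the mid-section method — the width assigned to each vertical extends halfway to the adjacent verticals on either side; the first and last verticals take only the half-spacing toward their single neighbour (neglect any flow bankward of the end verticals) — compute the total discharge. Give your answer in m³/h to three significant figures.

w_1 = (8.9 − 0.0)/2 = 4.45 m; q_1 = 0.62 × 0.65 × 4.45 = 1.793 m³/s
w_2 = (17.0 − 0.0)/2 = 8.5 m; q_2 = 0.82 × 1.58 × 8.5 = 11.01 m³/s
w_3 = (19.8 − 8.9)/2 = 5.45 m; q_3 = 1.01 × 2.22 × 5.45 = 12.22 m³/s
w_4 = (25.3 − 17.0)/2 = 4.15 m; q_4 = 0.94 × 1.32 × 4.15 = 5.149 m³/s
w_5 = (25.3 − 19.8)/2 = 2.75 m; q_5 = 0.41 × 0.57 × 2.75 = 0.6427 m³/s
Q = Σ qᵢ = 30.82 m³/s
= 30.82 × 3600 = 110900 m³/h

111000 m³/h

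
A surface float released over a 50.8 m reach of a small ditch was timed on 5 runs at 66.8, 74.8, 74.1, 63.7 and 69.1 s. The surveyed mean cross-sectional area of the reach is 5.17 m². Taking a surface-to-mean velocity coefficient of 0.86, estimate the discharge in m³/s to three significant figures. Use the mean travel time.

3.24 m³/s

t̄ = (66.8 + 74.8 + 74.1 + 63.7 + 69.1) / 5 = 69.7 s
v_surface = L / t̄ = 50.8 / 69.7 = 0.7288 m/s
v_mean = 0.86 × 0.7288 = 0.6268 m/s
Q = A × v_mean = 5.17 × 0.6268 = 3.241 m³/s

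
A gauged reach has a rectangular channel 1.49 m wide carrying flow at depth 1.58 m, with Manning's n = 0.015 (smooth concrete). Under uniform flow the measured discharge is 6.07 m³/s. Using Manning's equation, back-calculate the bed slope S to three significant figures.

A = b·y = 1.49 × 1.58 = 2.354 m²
P = b + 2y = 1.49 + 2×1.58 = 4.650 m
R = A/P = 2.354/4.650 = 0.5063 m
S = (Q·n / (1·A·R^(2/3)))² = (6.07×0.015 / (1×2.354×0.6352))² = 0.003707

0.00371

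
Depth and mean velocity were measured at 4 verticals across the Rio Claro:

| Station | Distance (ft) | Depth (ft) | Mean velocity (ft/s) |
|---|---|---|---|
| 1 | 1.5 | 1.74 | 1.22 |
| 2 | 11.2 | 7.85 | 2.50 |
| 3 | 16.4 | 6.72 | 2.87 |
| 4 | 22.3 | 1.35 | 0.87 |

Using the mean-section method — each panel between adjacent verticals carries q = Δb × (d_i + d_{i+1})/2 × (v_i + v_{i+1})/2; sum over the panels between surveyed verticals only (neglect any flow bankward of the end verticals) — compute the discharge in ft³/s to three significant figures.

233 ft³/s

Panel 1-2: Δb = 9.7 ft, d̄ = (1.74+7.85)/2 = 4.795, v̄ = (1.22+2.50)/2 = 1.86 → q = 9.7×4.795×1.86 = 86.51 ft³/s
Panel 2-3: Δb = 5.2 ft, d̄ = (7.85+6.72)/2 = 7.285, v̄ = (2.50+2.87)/2 = 2.685 → q = 5.2×7.285×2.685 = 101.7 ft³/s
Panel 3-4: Δb = 5.9 ft, d̄ = (6.72+1.35)/2 = 4.035, v̄ = (2.87+0.87)/2 = 1.87 → q = 5.9×4.035×1.87 = 44.52 ft³/s
Q = Σ q = 232.7 ft³/s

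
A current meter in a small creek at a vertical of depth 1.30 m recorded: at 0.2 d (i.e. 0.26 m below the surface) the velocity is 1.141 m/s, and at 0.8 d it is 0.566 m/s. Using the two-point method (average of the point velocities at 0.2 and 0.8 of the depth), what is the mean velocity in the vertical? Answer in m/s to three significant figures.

v̄ = (1.141 + 0.566) / 2 = 0.8535 m/s

0.854 m/s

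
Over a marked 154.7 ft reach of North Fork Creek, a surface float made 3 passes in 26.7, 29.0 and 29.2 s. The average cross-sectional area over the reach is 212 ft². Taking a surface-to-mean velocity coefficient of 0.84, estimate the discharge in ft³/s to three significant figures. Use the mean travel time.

t̄ = (26.7 + 29.0 + 29.2) / 3 = 28.3 s
v_surface = L / t̄ = 154.7 / 28.3 = 5.466 ft/s
v_mean = 0.84 × 5.466 = 4.592 ft/s
Q = A × v_mean = 212 × 4.592 = 973.5 ft³/s

973 ft³/s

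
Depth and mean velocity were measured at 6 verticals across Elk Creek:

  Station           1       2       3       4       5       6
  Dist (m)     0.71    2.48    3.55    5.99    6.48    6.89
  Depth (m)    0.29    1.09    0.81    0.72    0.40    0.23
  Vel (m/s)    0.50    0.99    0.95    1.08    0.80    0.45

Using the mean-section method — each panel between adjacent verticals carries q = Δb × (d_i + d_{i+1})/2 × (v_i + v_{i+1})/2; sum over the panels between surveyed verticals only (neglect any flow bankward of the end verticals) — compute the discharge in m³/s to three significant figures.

Panel 1-2: Δb = 1.77 m, d̄ = (0.29+1.09)/2 = 0.69, v̄ = (0.50+0.99)/2 = 0.745 → q = 1.77×0.69×0.745 = 0.9099 m³/s
Panel 2-3: Δb = 1.07 m, d̄ = (1.09+0.81)/2 = 0.95, v̄ = (0.99+0.95)/2 = 0.97 → q = 1.07×0.95×0.97 = 0.9860 m³/s
Panel 3-4: Δb = 2.44 m, d̄ = (0.81+0.72)/2 = 0.765, v̄ = (0.95+1.08)/2 = 1.015 → q = 2.44×0.765×1.015 = 1.895 m³/s
Panel 4-5: Δb = 0.49 m, d̄ = (0.72+0.40)/2 = 0.56, v̄ = (1.08+0.80)/2 = 0.94 → q = 0.49×0.56×0.94 = 0.2579 m³/s
Panel 5-6: Δb = 0.41 m, d̄ = (0.40+0.23)/2 = 0.315, v̄ = (0.80+0.45)/2 = 0.625 → q = 0.41×0.315×0.625 = 0.08072 m³/s
Q = Σ q = 4.129 m³/s

4.13 m³/s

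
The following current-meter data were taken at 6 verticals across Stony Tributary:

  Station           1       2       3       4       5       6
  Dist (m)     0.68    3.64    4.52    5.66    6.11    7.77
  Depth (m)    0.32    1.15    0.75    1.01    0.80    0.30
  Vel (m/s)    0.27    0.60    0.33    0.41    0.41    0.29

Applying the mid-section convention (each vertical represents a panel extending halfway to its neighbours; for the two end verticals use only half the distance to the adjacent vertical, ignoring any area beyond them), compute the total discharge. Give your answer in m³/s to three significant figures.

2.45 m³/s

w_1 = (3.64 − 0.68)/2 = 1.48 m; q_1 = 0.27 × 0.32 × 1.48 = 0.1279 m³/s
w_2 = (4.52 − 0.68)/2 = 1.92 m; q_2 = 0.60 × 1.15 × 1.92 = 1.325 m³/s
w_3 = (5.66 − 3.64)/2 = 1.01 m; q_3 = 0.33 × 0.75 × 1.01 = 0.2500 m³/s
w_4 = (6.11 − 4.52)/2 = 0.795 m; q_4 = 0.41 × 1.01 × 0.795 = 0.3292 m³/s
w_5 = (7.77 − 5.66)/2 = 1.055 m; q_5 = 0.41 × 0.80 × 1.055 = 0.3460 m³/s
w_6 = (7.77 − 6.11)/2 = 0.83 m; q_6 = 0.29 × 0.30 × 0.83 = 0.07221 m³/s
Q = Σ qᵢ = 2.450 m³/s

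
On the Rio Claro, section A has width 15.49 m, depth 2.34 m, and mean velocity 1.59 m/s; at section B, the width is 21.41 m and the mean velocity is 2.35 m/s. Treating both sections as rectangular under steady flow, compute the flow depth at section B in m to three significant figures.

1.15 m

Q = A₁V₁ = (15.49×2.34) × 1.59 = 57.63 m³/s
d₂ = Q/(b₂ V₂) = 57.63/(21.41×2.35) = 1.145 m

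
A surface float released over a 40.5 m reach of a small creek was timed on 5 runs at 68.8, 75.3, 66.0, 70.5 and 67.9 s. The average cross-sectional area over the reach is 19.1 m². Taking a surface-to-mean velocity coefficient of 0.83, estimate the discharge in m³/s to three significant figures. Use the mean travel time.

9.21 m³/s

t̄ = (68.8 + 75.3 + 66.0 + 70.5 + 67.9) / 5 = 69.7 s
v_surface = L / t̄ = 40.5 / 69.7 = 0.5811 m/s
v_mean = 0.83 × 0.5811 = 0.4823 m/s
Q = A × v_mean = 19.1 × 0.4823 = 9.212 m³/s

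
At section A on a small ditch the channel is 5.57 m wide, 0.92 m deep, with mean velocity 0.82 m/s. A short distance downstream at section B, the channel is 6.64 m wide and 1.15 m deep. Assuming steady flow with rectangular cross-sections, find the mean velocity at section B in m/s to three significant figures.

0.550 m/s

Q = A₁V₁ = (5.57×0.92) × 0.82 = 4.202 m³/s
A₂ = 6.64 × 1.15 = 7.636 m²
V₂ = Q/A₂ = 4.202/7.636 = 0.5503 m/s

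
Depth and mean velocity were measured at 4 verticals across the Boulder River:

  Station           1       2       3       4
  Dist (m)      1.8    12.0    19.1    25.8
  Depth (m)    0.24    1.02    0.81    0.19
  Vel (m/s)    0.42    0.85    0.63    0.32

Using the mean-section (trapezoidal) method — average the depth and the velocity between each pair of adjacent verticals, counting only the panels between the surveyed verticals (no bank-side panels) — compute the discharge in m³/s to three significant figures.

Panel 1-2: Δb = 10.2 m, d̄ = (0.24+1.02)/2 = 0.63, v̄ = (0.42+0.85)/2 = 0.635 → q = 10.2×0.63×0.635 = 4.081 m³/s
Panel 2-3: Δb = 7.1 m, d̄ = (1.02+0.81)/2 = 0.915, v̄ = (0.85+0.63)/2 = 0.74 → q = 7.1×0.915×0.74 = 4.807 m³/s
Panel 3-4: Δb = 6.7 m, d̄ = (0.81+0.19)/2 = 0.5, v̄ = (0.63+0.32)/2 = 0.475 → q = 6.7×0.5×0.475 = 1.591 m³/s
Q = Σ q = 10.48 m³/s

10.5 m³/s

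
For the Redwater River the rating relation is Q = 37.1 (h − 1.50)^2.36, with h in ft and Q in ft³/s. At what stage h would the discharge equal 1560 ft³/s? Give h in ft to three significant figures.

6.38 ft

h − h₀ = (Q/C)^(1/b) = (1560/37.1)^(1/2.36) = 4.876 ft
h = 1.50 + 4.876 = 6.376 ft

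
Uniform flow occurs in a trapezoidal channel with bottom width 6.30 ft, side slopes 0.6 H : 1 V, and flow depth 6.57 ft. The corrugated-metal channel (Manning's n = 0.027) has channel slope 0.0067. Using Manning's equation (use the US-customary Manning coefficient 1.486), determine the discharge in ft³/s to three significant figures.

A = (b + z·y)·y = (6.30 + 0.6×6.57)×6.57 = 67.29 ft²
P = b + 2y√(1+z²) = 6.30 + 2×6.57×√(1+0.6²) = 21.62 ft
R = A/P = 67.29/21.62 = 3.112 ft
Q = (1.486/n)·A·R^(2/3)·S^(1/2) = (1.486/0.027) × 67.29 × 3.112^(2/3) × 0.0067^(1/2) = 646.1 ft³/s

646 ft³/s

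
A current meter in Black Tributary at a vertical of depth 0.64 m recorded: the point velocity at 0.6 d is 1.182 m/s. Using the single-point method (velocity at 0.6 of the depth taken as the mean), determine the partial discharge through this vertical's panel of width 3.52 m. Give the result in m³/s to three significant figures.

2.66 m³/s

v̄ = v₀.₆ = 1.182 m/s
q = v̄ × d × w = 1.182 × 0.64 × 3.52 = 2.663 m³/s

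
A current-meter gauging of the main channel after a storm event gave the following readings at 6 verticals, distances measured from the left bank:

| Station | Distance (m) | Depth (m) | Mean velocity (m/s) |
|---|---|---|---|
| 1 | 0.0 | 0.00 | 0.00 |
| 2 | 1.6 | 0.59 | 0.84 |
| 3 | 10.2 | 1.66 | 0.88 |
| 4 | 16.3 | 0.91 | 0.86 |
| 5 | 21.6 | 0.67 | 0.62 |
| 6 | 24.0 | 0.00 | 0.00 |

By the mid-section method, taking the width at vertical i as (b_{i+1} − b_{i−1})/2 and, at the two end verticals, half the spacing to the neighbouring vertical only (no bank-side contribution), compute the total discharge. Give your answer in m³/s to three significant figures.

w_2 = (10.2 − 0.0)/2 = 5.1 m; q_2 = 0.84 × 0.59 × 5.1 = 2.528 m³/s
w_3 = (16.3 − 1.6)/2 = 7.35 m; q_3 = 0.88 × 1.66 × 7.35 = 10.74 m³/s
w_4 = (21.6 − 10.2)/2 = 5.7 m; q_4 = 0.86 × 0.91 × 5.7 = 4.461 m³/s
w_5 = (24.0 − 16.3)/2 = 3.85 m; q_5 = 0.62 × 0.67 × 3.85 = 1.599 m³/s
Stations 1, 6 contribute zero (depth or velocity is 0).
Q = Σ qᵢ = 19.32 m³/s

19.3 m³/s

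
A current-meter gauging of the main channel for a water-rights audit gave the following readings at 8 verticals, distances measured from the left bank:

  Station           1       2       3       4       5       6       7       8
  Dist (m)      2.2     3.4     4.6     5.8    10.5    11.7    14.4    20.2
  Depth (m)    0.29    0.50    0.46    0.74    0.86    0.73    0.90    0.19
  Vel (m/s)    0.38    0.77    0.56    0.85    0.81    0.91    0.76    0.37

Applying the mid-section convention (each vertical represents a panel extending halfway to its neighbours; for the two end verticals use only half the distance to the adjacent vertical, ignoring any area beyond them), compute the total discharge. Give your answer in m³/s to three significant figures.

w_1 = (3.4 − 2.2)/2 = 0.6 m; q_1 = 0.38 × 0.29 × 0.6 = 0.06612 m³/s
w_2 = (4.6 − 2.2)/2 = 1.2 m; q_2 = 0.77 × 0.50 × 1.2 = 0.4620 m³/s
w_3 = (5.8 − 3.4)/2 = 1.2 m; q_3 = 0.56 × 0.46 × 1.2 = 0.3091 m³/s
w_4 = (10.5 − 4.6)/2 = 2.95 m; q_4 = 0.85 × 0.74 × 2.95 = 1.856 m³/s
w_5 = (11.7 − 5.8)/2 = 2.95 m; q_5 = 0.81 × 0.86 × 2.95 = 2.055 m³/s
w_6 = (14.4 − 10.5)/2 = 1.95 m; q_6 = 0.91 × 0.73 × 1.95 = 1.295 m³/s
w_7 = (20.2 − 11.7)/2 = 4.25 m; q_7 = 0.76 × 0.90 × 4.25 = 2.907 m³/s
w_8 = (20.2 − 14.4)/2 = 2.9 m; q_8 = 0.37 × 0.19 × 2.9 = 0.2039 m³/s
Q = Σ qᵢ = 9.154 m³/s

9.15 m³/s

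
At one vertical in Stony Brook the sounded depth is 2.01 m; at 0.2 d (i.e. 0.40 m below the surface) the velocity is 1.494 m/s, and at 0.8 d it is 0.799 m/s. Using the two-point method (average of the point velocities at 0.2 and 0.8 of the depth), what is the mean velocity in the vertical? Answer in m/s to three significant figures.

v̄ = (1.494 + 0.799) / 2 = 1.147 m/s

1.15 m/s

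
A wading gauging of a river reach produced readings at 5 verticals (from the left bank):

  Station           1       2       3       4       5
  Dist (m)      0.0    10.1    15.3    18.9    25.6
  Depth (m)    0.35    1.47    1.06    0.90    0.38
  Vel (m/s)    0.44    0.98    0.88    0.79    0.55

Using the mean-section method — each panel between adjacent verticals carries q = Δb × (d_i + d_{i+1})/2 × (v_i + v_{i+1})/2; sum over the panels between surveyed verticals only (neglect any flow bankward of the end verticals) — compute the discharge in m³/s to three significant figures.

Panel 1-2: Δb = 10.1 m, d̄ = (0.35+1.47)/2 = 0.91, v̄ = (0.44+0.98)/2 = 0.71 → q = 10.1×0.91×0.71 = 6.526 m³/s
Panel 2-3: Δb = 5.2 m, d̄ = (1.47+1.06)/2 = 1.265, v̄ = (0.98+0.88)/2 = 0.93 → q = 5.2×1.265×0.93 = 6.118 m³/s
Panel 3-4: Δb = 3.6 m, d̄ = (1.06+0.90)/2 = 0.98, v̄ = (0.88+0.79)/2 = 0.835 → q = 3.6×0.98×0.835 = 2.946 m³/s
Panel 4-5: Δb = 6.7 m, d̄ = (0.90+0.38)/2 = 0.64, v̄ = (0.79+0.55)/2 = 0.67 → q = 6.7×0.64×0.67 = 2.873 m³/s
Q = Σ q = 18.46 m³/s

18.5 m³/s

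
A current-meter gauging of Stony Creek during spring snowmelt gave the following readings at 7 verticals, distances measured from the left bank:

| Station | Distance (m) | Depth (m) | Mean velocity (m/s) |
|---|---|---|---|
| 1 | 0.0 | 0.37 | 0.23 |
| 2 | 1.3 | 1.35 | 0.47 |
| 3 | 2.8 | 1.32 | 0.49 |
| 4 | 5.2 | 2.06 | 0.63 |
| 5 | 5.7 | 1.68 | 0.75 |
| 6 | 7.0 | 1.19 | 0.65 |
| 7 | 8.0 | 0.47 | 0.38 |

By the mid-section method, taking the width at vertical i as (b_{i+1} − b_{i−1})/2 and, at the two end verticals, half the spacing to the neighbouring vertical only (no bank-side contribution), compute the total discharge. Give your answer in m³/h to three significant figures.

22300 m³/h

w_1 = (1.3 − 0.0)/2 = 0.65 m; q_1 = 0.23 × 0.37 × 0.65 = 0.05532 m³/s
w_2 = (2.8 − 0.0)/2 = 1.4 m; q_2 = 0.47 × 1.35 × 1.4 = 0.8883 m³/s
w_3 = (5.2 − 1.3)/2 = 1.95 m; q_3 = 0.49 × 1.32 × 1.95 = 1.261 m³/s
w_4 = (5.7 − 2.8)/2 = 1.45 m; q_4 = 0.63 × 2.06 × 1.45 = 1.882 m³/s
w_5 = (7.0 − 5.2)/2 = 0.9 m; q_5 = 0.75 × 1.68 × 0.9 = 1.134 m³/s
w_6 = (8.0 − 5.7)/2 = 1.15 m; q_6 = 0.65 × 1.19 × 1.15 = 0.8895 m³/s
w_7 = (8.0 − 7.0)/2 = 0.5 m; q_7 = 0.38 × 0.47 × 0.5 = 0.08930 m³/s
Q = Σ qᵢ = 6.200 m³/s
= 6.200 × 3600 = 22320 m³/h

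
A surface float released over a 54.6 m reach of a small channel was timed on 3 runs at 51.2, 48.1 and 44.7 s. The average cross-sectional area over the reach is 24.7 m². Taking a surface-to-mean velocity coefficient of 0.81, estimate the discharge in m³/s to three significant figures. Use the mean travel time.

22.8 m³/s

t̄ = (51.2 + 48.1 + 44.7) / 3 = 48 s
v_surface = L / t̄ = 54.6 / 48 = 1.138 m/s
v_mean = 0.81 × 1.138 = 0.9214 m/s
Q = A × v_mean = 24.7 × 0.9214 = 22.76 m³/s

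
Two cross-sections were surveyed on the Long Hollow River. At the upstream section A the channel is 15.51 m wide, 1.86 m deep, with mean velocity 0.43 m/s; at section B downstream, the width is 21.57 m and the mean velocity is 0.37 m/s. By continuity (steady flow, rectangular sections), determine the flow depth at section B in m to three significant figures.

Q = A₁V₁ = (15.51×1.86) × 0.43 = 12.40 m³/s
d₂ = Q/(b₂ V₂) = 12.40/(21.57×0.37) = 1.554 m

1.55 m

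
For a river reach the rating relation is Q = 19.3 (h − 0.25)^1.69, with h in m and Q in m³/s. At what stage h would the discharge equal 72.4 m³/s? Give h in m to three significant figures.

2.44 m

h − h₀ = (Q/C)^(1/b) = (72.4/19.3)^(1/1.69) = 2.187 m
h = 0.25 + 2.187 = 2.437 m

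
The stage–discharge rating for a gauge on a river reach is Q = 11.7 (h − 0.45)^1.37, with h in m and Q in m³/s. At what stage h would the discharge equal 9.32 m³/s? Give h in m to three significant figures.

1.30 m

h − h₀ = (Q/C)^(1/b) = (9.32/11.7)^(1/1.37) = 0.8470 m
h = 0.45 + 0.8470 = 1.297 m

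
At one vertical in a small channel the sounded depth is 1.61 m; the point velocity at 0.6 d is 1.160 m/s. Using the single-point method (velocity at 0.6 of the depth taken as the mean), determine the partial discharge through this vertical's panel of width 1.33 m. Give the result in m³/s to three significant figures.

v̄ = v₀.₆ = 1.160 m/s
q = v̄ × d × w = 1.160 × 1.61 × 1.33 = 2.484 m³/s

2.48 m³/s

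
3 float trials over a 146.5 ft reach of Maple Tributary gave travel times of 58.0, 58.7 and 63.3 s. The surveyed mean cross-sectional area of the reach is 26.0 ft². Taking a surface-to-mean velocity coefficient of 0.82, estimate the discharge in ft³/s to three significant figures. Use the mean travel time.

52.1 ft³/s

t̄ = (58.0 + 58.7 + 63.3) / 3 = 60 s
v_surface = L / t̄ = 146.5 / 60 = 2.442 ft/s
v_mean = 0.82 × 2.442 = 2.002 ft/s
Q = A × v_mean = 26.0 × 2.002 = 52.06 ft³/s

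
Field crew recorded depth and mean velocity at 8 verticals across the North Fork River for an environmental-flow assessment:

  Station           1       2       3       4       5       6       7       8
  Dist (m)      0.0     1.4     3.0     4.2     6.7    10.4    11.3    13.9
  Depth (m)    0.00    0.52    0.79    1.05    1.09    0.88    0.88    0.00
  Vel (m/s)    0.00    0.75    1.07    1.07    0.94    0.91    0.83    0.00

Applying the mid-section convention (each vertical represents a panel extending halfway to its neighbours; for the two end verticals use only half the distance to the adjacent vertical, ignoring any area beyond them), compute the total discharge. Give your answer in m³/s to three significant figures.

10.1 m³/s

w_2 = (3.0 − 0.0)/2 = 1.5 m; q_2 = 0.75 × 0.52 × 1.5 = 0.5850 m³/s
w_3 = (4.2 − 1.4)/2 = 1.4 m; q_3 = 1.07 × 0.79 × 1.4 = 1.183 m³/s
w_4 = (6.7 − 3.0)/2 = 1.85 m; q_4 = 1.07 × 1.05 × 1.85 = 2.078 m³/s
w_5 = (10.4 − 4.2)/2 = 3.1 m; q_5 = 0.94 × 1.09 × 3.1 = 3.176 m³/s
w_6 = (11.3 − 6.7)/2 = 2.3 m; q_6 = 0.91 × 0.88 × 2.3 = 1.842 m³/s
w_7 = (13.9 − 10.4)/2 = 1.75 m; q_7 = 0.83 × 0.88 × 1.75 = 1.278 m³/s
Stations 1, 8 contribute zero (depth or velocity is 0).
Q = Σ qᵢ = 10.14 m³/s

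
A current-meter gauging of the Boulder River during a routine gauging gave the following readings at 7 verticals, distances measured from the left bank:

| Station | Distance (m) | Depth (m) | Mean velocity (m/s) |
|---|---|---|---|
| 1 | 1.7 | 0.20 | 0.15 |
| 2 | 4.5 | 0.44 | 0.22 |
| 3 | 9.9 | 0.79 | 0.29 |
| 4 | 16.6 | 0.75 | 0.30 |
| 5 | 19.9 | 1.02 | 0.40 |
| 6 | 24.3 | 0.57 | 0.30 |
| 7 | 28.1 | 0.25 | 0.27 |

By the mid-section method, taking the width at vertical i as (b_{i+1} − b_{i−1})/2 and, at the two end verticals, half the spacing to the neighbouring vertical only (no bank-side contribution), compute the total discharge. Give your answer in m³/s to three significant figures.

w_1 = (4.5 − 1.7)/2 = 1.4 m; q_1 = 0.15 × 0.20 × 1.4 = 0.04200 m³/s
w_2 = (9.9 − 1.7)/2 = 4.1 m; q_2 = 0.22 × 0.44 × 4.1 = 0.3969 m³/s
w_3 = (16.6 − 4.5)/2 = 6.05 m; q_3 = 0.29 × 0.79 × 6.05 = 1.386 m³/s
w_4 = (19.9 − 9.9)/2 = 5 m; q_4 = 0.30 × 0.75 × 5 = 1.125 m³/s
w_5 = (24.3 − 16.6)/2 = 3.85 m; q_5 = 0.40 × 1.02 × 3.85 = 1.571 m³/s
w_6 = (28.1 − 19.9)/2 = 4.1 m; q_6 = 0.30 × 0.57 × 4.1 = 0.7011 m³/s
w_7 = (28.1 − 24.3)/2 = 1.9 m; q_7 = 0.27 × 0.25 × 1.9 = 0.1283 m³/s
Q = Σ qᵢ = 5.350 m³/s

5.35 m³/s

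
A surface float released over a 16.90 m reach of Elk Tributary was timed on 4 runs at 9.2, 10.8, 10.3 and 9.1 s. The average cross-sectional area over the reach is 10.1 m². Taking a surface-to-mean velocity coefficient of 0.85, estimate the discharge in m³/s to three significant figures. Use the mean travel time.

14.7 m³/s

t̄ = (9.2 + 10.8 + 10.3 + 9.1) / 4 = 9.85 s
v_surface = L / t̄ = 16.90 / 9.85 = 1.716 m/s
v_mean = 0.85 × 1.716 = 1.458 m/s
Q = A × v_mean = 10.1 × 1.458 = 14.73 m³/s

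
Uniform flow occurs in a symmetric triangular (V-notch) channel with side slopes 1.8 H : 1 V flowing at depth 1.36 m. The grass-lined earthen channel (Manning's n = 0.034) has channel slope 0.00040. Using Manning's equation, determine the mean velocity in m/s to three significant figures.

A = z·y² = 1.8×1.36² = 3.329 m²
P = 2y√(1+z²) = 2×1.36×√(1+1.8²) = 5.601 m
R = A/P = 3.329/5.601 = 0.5944 m
Q = (1/n)·A·R^(2/3)·S^(1/2) = (1/0.034) × 3.329 × 0.5944^(2/3) × 0.00040^(1/2) = 1.385 m³/s
V = Q/A = 1.385/3.329 = 0.4159 m/s

0.416 m/s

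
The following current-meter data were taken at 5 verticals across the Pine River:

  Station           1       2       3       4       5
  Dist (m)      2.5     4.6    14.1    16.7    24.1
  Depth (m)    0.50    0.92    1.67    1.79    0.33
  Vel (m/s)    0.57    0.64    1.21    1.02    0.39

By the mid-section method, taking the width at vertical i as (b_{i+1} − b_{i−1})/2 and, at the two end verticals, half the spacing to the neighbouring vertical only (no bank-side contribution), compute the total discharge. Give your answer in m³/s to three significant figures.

w_1 = (4.6 − 2.5)/2 = 1.05 m; q_1 = 0.57 × 0.50 × 1.05 = 0.2993 m³/s
w_2 = (14.1 − 2.5)/2 = 5.8 m; q_2 = 0.64 × 0.92 × 5.8 = 3.415 m³/s
w_3 = (16.7 − 4.6)/2 = 6.05 m; q_3 = 1.21 × 1.67 × 6.05 = 12.23 m³/s
w_4 = (24.1 − 14.1)/2 = 5 m; q_4 = 1.02 × 1.79 × 5 = 9.129 m³/s
w_5 = (24.1 − 16.7)/2 = 3.7 m; q_5 = 0.39 × 0.33 × 3.7 = 0.4762 m³/s
Q = Σ qᵢ = 25.54 m³/s

25.5 m³/s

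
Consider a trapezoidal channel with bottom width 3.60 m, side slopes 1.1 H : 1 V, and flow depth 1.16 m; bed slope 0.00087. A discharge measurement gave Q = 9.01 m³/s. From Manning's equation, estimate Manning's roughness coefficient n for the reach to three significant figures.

0.0160

A = (b + z·y)·y = (3.60 + 1.1×1.16)×1.16 = 5.656 m²
P = b + 2y√(1+z²) = 3.60 + 2×1.16×√(1+1.1²) = 7.049 m
R = A/P = 5.656/7.049 = 0.8024 m
n = (1/Q)·A·R^(2/3)·S^(1/2) = (1/9.01) × 5.656 × 0.8635 × 0.02950 = 0.01599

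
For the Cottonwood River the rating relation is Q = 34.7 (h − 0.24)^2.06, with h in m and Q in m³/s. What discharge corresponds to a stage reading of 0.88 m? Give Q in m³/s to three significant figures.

Q = 34.7 × (0.88 − 0.24)^2.06 = 34.7 × 0.64^2.06 = 13.84 m³/s

13.8 m³/s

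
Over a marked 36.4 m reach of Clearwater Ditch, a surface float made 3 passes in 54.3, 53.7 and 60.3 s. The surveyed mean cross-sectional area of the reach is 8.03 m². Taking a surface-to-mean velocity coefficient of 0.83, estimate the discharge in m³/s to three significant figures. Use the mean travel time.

t̄ = (54.3 + 53.7 + 60.3) / 3 = 56.1 s
v_surface = L / t̄ = 36.4 / 56.1 = 0.6488 m/s
v_mean = 0.83 × 0.6488 = 0.5385 m/s
Q = A × v_mean = 8.03 × 0.5385 = 4.324 m³/s

4.32 m³/s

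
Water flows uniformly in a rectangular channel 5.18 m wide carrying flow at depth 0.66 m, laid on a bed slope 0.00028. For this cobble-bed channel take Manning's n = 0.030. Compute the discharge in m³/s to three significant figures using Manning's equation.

A = b·y = 5.18 × 0.66 = 3.419 m²
P = b + 2y = 5.18 + 2×0.66 = 6.500 m
R = A/P = 3.419/6.500 = 0.5260 m
Q = (1/n)·A·R^(2/3)·S^(1/2) = (1/0.030) × 3.419 × 0.5260^(2/3) × 0.00028^(1/2) = 1.243 m³/s

1.24 m³/s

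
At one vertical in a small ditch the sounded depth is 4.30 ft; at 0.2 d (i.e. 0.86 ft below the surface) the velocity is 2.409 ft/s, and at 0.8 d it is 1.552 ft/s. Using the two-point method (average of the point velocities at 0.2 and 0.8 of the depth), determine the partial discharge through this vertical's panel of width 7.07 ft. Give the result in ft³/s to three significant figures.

60.2 ft³/s

v̄ = (2.409 + 1.552) / 2 = 1.981 ft/s
q = v̄ × d × w = 1.981 × 4.30 × 7.07 = 60.21 ft³/s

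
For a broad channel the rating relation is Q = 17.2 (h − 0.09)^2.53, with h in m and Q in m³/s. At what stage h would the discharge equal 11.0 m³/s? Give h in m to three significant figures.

0.928 m

h − h₀ = (Q/C)^(1/b) = (11.0/17.2)^(1/2.53) = 0.8380 m
h = 0.09 + 0.8380 = 0.9280 m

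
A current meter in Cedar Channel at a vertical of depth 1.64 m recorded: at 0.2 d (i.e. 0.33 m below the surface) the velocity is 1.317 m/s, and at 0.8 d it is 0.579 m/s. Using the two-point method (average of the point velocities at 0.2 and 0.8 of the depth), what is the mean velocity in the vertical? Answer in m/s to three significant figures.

0.948 m/s

v̄ = (1.317 + 0.579) / 2 = 0.9480 m/s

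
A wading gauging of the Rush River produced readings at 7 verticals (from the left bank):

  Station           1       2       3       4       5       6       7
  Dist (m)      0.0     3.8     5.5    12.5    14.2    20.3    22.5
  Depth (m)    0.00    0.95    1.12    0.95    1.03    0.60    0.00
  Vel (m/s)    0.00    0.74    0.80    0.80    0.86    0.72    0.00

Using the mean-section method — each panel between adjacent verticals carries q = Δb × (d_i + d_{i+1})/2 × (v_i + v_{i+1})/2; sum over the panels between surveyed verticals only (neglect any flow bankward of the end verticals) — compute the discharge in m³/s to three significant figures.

Panel 1-2: Δb = 3.8 m, d̄ = (0.00+0.95)/2 = 0.475, v̄ = (0.00+0.74)/2 = 0.37 → q = 3.8×0.475×0.37 = 0.6679 m³/s
Panel 2-3: Δb = 1.7 m, d̄ = (0.95+1.12)/2 = 1.035, v̄ = (0.74+0.80)/2 = 0.77 → q = 1.7×1.035×0.77 = 1.355 m³/s
Panel 3-4: Δb = 7 m, d̄ = (1.12+0.95)/2 = 1.035, v̄ = (0.80+0.80)/2 = 0.8 → q = 7×1.035×0.8 = 5.796 m³/s
Panel 4-5: Δb = 1.7 m, d̄ = (0.95+1.03)/2 = 0.99, v̄ = (0.80+0.86)/2 = 0.83 → q = 1.7×0.99×0.83 = 1.397 m³/s
Panel 5-6: Δb = 6.1 m, d̄ = (1.03+0.60)/2 = 0.815, v̄ = (0.86+0.72)/2 = 0.79 → q = 6.1×0.815×0.79 = 3.927 m³/s
Panel 6-7: Δb = 2.2 m, d̄ = (0.60+0.00)/2 = 0.3, v̄ = (0.72+0.00)/2 = 0.36 → q = 2.2×0.3×0.36 = 0.2376 m³/s
Q = Σ q = 13.38 m³/s

13.4 m³/s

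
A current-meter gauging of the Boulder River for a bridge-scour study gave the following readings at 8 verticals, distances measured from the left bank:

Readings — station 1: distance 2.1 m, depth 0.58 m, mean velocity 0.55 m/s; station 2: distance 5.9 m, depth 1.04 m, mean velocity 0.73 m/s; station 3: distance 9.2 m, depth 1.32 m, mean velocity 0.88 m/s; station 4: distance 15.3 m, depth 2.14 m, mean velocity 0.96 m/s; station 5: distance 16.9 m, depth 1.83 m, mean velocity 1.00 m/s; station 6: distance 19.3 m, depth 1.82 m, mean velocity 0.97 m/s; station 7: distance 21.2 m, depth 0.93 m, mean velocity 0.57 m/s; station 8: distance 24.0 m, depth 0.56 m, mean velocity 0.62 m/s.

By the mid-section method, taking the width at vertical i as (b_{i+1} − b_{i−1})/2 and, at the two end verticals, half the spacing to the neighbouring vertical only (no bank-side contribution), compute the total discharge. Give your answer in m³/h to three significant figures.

w_1 = (5.9 − 2.1)/2 = 1.9 m; q_1 = 0.55 × 0.58 × 1.9 = 0.6061 m³/s
w_2 = (9.2 − 2.1)/2 = 3.55 m; q_2 = 0.73 × 1.04 × 3.55 = 2.695 m³/s
w_3 = (15.3 − 5.9)/2 = 4.7 m; q_3 = 0.88 × 1.32 × 4.7 = 5.460 m³/s
w_4 = (16.9 − 9.2)/2 = 3.85 m; q_4 = 0.96 × 2.14 × 3.85 = 7.909 m³/s
w_5 = (19.3 − 15.3)/2 = 2 m; q_5 = 1.00 × 1.83 × 2 = 3.660 m³/s
w_6 = (21.2 − 16.9)/2 = 2.15 m; q_6 = 0.97 × 1.82 × 2.15 = 3.796 m³/s
w_7 = (24.0 − 19.3)/2 = 2.35 m; q_7 = 0.57 × 0.93 × 2.35 = 1.246 m³/s
w_8 = (24.0 − 21.2)/2 = 1.4 m; q_8 = 0.62 × 0.56 × 1.4 = 0.4861 m³/s
Q = Σ qᵢ = 25.86 m³/s
= 25.86 × 3600 = 93090 m³/h

93100 m³/h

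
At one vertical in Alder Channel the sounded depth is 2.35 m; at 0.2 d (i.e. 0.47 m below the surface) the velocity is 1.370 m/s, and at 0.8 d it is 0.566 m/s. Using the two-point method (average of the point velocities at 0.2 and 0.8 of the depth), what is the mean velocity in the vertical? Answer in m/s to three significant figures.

0.968 m/s

v̄ = (1.370 + 0.566) / 2 = 0.9680 m/s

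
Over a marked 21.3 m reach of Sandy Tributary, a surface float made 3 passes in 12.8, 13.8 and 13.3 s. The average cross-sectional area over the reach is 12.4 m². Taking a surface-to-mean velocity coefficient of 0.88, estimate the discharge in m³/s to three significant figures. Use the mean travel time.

17.5 m³/s

t̄ = (12.8 + 13.8 + 13.3) / 3 = 13.3 s
v_surface = L / t̄ = 21.3 / 13.3 = 1.602 m/s
v_mean = 0.88 × 1.602 = 1.409 m/s
Q = A × v_mean = 12.4 × 1.409 = 17.48 m³/s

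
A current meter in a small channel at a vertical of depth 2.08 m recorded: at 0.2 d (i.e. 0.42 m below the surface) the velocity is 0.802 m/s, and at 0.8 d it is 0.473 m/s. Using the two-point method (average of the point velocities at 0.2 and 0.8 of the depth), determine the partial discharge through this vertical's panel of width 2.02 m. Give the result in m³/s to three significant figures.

2.68 m³/s

v̄ = (0.802 + 0.473) / 2 = 0.6375 m/s
q = v̄ × d × w = 0.6375 × 2.08 × 2.02 = 2.679 m³/s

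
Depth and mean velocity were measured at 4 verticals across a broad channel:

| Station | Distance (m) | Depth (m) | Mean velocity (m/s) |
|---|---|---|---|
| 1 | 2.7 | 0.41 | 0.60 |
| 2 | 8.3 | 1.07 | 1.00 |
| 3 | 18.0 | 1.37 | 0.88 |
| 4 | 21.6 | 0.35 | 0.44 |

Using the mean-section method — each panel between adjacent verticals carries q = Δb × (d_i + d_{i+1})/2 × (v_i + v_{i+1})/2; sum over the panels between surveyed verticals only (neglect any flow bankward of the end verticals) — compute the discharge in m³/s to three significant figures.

Panel 1-2: Δb = 5.6 m, d̄ = (0.41+1.07)/2 = 0.74, v̄ = (0.60+1.00)/2 = 0.8 → q = 5.6×0.74×0.8 = 3.315 m³/s
Panel 2-3: Δb = 9.7 m, d̄ = (1.07+1.37)/2 = 1.22, v̄ = (1.00+0.88)/2 = 0.94 → q = 9.7×1.22×0.94 = 11.12 m³/s
Panel 3-4: Δb = 3.6 m, d̄ = (1.37+0.35)/2 = 0.86, v̄ = (0.88+0.44)/2 = 0.66 → q = 3.6×0.86×0.66 = 2.043 m³/s
Q = Σ q = 16.48 m³/s

16.5 m³/s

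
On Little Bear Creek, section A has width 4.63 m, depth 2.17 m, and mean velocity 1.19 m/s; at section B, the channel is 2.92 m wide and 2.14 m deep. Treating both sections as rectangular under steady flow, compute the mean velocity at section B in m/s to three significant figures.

1.91 m/s

Q = A₁V₁ = (4.63×2.17) × 1.19 = 11.96 m³/s
A₂ = 2.92 × 2.14 = 6.249 m²
V₂ = Q/A₂ = 11.96/6.249 = 1.913 m/s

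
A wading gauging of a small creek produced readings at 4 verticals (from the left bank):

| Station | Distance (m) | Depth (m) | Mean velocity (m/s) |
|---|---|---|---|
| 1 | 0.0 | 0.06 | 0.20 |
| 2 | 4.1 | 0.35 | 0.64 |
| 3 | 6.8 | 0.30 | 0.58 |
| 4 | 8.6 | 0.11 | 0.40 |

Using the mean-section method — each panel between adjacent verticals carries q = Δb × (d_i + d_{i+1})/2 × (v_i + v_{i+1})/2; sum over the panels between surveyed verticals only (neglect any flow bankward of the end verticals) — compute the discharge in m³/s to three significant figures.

1.07 m³/s

Panel 1-2: Δb = 4.1 m, d̄ = (0.06+0.35)/2 = 0.205, v̄ = (0.20+0.64)/2 = 0.42 → q = 4.1×0.205×0.42 = 0.3530 m³/s
Panel 2-3: Δb = 2.7 m, d̄ = (0.35+0.30)/2 = 0.325, v̄ = (0.64+0.58)/2 = 0.61 → q = 2.7×0.325×0.61 = 0.5353 m³/s
Panel 3-4: Δb = 1.8 m, d̄ = (0.30+0.11)/2 = 0.205, v̄ = (0.58+0.40)/2 = 0.49 → q = 1.8×0.205×0.49 = 0.1808 m³/s
Q = Σ q = 1.069 m³/s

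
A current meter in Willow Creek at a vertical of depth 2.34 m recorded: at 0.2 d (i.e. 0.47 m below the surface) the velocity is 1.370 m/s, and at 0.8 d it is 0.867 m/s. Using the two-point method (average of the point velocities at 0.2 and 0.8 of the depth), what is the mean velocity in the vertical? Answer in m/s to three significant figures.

1.12 m/s

v̄ = (1.370 + 0.867) / 2 = 1.119 m/s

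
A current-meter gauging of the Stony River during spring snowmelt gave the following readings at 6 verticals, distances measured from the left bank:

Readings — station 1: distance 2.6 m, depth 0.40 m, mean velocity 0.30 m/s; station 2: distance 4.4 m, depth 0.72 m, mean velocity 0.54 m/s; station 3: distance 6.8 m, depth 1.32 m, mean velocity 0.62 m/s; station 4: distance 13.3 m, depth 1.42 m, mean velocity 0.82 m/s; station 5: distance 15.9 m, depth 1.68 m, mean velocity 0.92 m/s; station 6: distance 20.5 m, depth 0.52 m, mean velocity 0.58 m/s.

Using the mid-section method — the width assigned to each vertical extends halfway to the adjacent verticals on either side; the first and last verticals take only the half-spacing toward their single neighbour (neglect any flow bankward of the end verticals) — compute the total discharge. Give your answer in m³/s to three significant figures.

w_1 = (4.4 − 2.6)/2 = 0.9 m; q_1 = 0.30 × 0.40 × 0.9 = 0.1080 m³/s
w_2 = (6.8 − 2.6)/2 = 2.1 m; q_2 = 0.54 × 0.72 × 2.1 = 0.8165 m³/s
w_3 = (13.3 − 4.4)/2 = 4.45 m; q_3 = 0.62 × 1.32 × 4.45 = 3.642 m³/s
w_4 = (15.9 − 6.8)/2 = 4.55 m; q_4 = 0.82 × 1.42 × 4.55 = 5.298 m³/s
w_5 = (20.5 − 13.3)/2 = 3.6 m; q_5 = 0.92 × 1.68 × 3.6 = 5.564 m³/s
w_6 = (20.5 − 15.9)/2 = 2.3 m; q_6 = 0.58 × 0.52 × 2.3 = 0.6937 m³/s
Q = Σ qᵢ = 16.12 m³/s

16.1 m³/s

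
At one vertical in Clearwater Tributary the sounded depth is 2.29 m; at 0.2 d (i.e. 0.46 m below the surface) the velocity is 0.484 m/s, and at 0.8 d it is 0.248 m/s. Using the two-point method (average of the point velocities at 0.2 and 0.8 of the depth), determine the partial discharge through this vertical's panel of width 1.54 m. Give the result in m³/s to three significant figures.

v̄ = (0.484 + 0.248) / 2 = 0.3660 m/s
q = v̄ × d × w = 0.3660 × 2.29 × 1.54 = 1.291 m³/s

1.29 m³/s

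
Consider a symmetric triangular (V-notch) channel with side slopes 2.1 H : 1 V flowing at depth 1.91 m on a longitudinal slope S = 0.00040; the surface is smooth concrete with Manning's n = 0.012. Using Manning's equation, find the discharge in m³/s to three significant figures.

11.6 m³/s

A = z·y² = 2.1×1.91² = 7.661 m²
P = 2y√(1+z²) = 2×1.91×√(1+2.1²) = 8.885 m
R = A/P = 7.661/8.885 = 0.8622 m
Q = (1/n)·A·R^(2/3)·S^(1/2) = (1/0.012) × 7.661 × 0.8622^(2/3) × 0.00040^(1/2) = 11.57 m³/s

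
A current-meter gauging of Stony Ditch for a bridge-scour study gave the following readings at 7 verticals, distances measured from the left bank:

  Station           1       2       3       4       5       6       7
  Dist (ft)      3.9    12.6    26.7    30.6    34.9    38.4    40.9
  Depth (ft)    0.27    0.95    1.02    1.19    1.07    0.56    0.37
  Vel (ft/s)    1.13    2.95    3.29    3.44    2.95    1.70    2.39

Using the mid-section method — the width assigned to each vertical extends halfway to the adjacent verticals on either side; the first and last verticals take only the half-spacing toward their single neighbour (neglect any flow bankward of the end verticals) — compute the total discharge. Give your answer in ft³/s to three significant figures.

96.5 ft³/s

w_1 = (12.6 − 3.9)/2 = 4.35 ft; q_1 = 1.13 × 0.27 × 4.35 = 1.327 ft³/s
w_2 = (26.7 − 3.9)/2 = 11.4 ft; q_2 = 2.95 × 0.95 × 11.4 = 31.95 ft³/s
w_3 = (30.6 − 12.6)/2 = 9 ft; q_3 = 3.29 × 1.02 × 9 = 30.20 ft³/s
w_4 = (34.9 − 26.7)/2 = 4.1 ft; q_4 = 3.44 × 1.19 × 4.1 = 16.78 ft³/s
w_5 = (38.4 − 30.6)/2 = 3.9 ft; q_5 = 2.95 × 1.07 × 3.9 = 12.31 ft³/s
w_6 = (40.9 − 34.9)/2 = 3 ft; q_6 = 1.70 × 0.56 × 3 = 2.856 ft³/s
w_7 = (40.9 − 38.4)/2 = 1.25 ft; q_7 = 2.39 × 0.37 × 1.25 = 1.105 ft³/s
Q = Σ qᵢ = 96.53 ft³/s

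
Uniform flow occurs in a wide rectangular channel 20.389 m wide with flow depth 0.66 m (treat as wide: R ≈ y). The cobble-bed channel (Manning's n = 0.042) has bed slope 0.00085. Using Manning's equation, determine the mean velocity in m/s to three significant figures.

A = b·y = 20.389 × 0.66 = 13.46 m²
Wide channel: R ≈ y = 0.66 m
Q = (1/n)·A·R^(2/3)·S^(1/2) = (1/0.042) × 13.46 × 0.6600^(2/3) × 0.00085^(1/2) = 7.081 m³/s
V = Q/A = 7.081/13.46 = 0.5262 m/s

0.526 m/s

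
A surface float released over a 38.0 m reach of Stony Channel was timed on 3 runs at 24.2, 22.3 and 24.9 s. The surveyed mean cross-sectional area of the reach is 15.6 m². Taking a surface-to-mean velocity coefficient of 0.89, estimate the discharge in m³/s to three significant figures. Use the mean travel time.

t̄ = (24.2 + 22.3 + 24.9) / 3 = 23.8 s
v_surface = L / t̄ = 38.0 / 23.8 = 1.597 m/s
v_mean = 0.89 × 1.597 = 1.421 m/s
Q = A × v_mean = 15.6 × 1.421 = 22.17 m³/s

22.2 m³/s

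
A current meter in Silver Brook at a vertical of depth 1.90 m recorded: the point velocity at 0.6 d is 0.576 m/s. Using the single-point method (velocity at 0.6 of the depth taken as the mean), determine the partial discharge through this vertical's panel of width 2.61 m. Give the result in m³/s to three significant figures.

2.86 m³/s

v̄ = v₀.₆ = 0.576 m/s
q = v̄ × d × w = 0.5760 × 1.90 × 2.61 = 2.856 m³/s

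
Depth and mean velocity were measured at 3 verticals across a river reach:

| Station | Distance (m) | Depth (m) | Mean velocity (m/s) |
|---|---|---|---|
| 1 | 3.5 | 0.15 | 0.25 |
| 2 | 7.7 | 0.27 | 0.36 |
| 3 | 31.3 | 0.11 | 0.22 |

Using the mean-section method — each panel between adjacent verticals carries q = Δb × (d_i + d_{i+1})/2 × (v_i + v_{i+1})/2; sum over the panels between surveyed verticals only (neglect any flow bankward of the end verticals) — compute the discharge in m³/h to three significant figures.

5650 m³/h

Panel 1-2: Δb = 4.2 m, d̄ = (0.15+0.27)/2 = 0.21, v̄ = (0.25+0.36)/2 = 0.305 → q = 4.2×0.21×0.305 = 0.2690 m³/s
Panel 2-3: Δb = 23.6 m, d̄ = (0.27+0.11)/2 = 0.19, v̄ = (0.36+0.22)/2 = 0.29 → q = 23.6×0.19×0.29 = 1.300 m³/s
Q = Σ q = 1.569 m³/s
= 1.569 × 3600 = 5650 m³/h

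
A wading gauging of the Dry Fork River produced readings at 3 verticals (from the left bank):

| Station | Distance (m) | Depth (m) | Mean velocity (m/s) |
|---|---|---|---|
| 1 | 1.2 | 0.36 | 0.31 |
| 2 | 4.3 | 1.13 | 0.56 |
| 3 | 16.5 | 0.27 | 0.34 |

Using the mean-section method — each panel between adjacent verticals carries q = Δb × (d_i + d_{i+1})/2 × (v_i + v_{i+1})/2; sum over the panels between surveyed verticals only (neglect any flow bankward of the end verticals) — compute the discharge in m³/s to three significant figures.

4.85 m³/s

Panel 1-2: Δb = 3.1 m, d̄ = (0.36+1.13)/2 = 0.745, v̄ = (0.31+0.56)/2 = 0.435 → q = 3.1×0.745×0.435 = 1.005 m³/s
Panel 2-3: Δb = 12.2 m, d̄ = (1.13+0.27)/2 = 0.7, v̄ = (0.56+0.34)/2 = 0.45 → q = 12.2×0.7×0.45 = 3.843 m³/s
Q = Σ q = 4.848 m³/s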